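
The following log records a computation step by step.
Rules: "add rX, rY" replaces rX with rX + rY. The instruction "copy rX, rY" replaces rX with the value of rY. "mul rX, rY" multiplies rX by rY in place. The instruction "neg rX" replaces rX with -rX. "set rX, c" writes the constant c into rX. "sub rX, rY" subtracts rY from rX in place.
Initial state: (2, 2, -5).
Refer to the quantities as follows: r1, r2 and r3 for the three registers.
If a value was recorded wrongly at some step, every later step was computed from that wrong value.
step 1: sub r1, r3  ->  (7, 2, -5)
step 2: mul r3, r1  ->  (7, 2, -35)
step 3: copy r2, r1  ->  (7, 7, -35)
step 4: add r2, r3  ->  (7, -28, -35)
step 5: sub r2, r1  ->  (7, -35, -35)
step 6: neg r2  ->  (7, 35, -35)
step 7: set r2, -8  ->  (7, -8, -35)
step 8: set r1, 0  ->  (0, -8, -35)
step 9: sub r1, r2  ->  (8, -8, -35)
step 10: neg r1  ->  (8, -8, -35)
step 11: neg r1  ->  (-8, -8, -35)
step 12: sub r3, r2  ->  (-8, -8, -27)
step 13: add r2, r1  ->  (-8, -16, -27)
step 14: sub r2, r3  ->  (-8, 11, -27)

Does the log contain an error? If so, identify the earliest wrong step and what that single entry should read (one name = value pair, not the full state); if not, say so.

step 10, r1 = -8

Step 1: r1 = 2 - -5 = 7 — exactly as logged.
Step 2: r3 = -5 * 7 = -35 — confirmed correct.
Step 3: r2 = 7 — checks out.
Step 4: r2 = 7 + -35 = -28 — same as recorded.
Step 5: r2 = -28 - 7 = -35 — exactly as logged.
Step 6: r2 = -(-35) = 35 — in agreement.
Step 7: r2 = -8 — checks out.
Step 8: r1 = 0 — verified.
Step 9: r1 = 0 - -8 = 8 — agrees with the log.
Step 10: r1 = -(8) = -8 — not what was recorded.
That makes step 10 the first incorrect line — r1 = -8 is what it should show.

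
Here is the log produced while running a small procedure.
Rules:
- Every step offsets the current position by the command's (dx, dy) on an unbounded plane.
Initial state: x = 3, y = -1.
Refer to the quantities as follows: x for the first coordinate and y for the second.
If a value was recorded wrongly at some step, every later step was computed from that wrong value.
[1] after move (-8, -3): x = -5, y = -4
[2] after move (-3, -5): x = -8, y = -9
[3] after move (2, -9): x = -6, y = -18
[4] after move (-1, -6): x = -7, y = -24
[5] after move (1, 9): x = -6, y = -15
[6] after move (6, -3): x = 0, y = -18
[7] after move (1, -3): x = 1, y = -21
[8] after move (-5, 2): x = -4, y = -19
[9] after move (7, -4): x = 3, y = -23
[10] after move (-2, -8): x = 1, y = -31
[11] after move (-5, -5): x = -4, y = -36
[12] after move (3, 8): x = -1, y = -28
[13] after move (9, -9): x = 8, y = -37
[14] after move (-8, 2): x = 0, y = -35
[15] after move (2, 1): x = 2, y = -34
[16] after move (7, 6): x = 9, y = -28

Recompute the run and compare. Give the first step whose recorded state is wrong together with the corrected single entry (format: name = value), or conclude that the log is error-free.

no error

Recomputing the run from the initial state:
step 1: x = -5, y = -4
step 2: x = -8, y = -9
step 3: x = -6, y = -18
step 4: x = -7, y = -24
step 5: x = -6, y = -15
step 6: x = 0, y = -18
step 7: x = 1, y = -21
step 8: x = -4, y = -19
step 9: x = 3, y = -23
step 10: x = 1, y = -31
step 11: x = -4, y = -36
step 12: x = -1, y = -28
step 13: x = 8, y = -37
step 14: x = 0, y = -35
step 15: x = 2, y = -34
step 16: x = 9, y = -28
This matches the log at every step.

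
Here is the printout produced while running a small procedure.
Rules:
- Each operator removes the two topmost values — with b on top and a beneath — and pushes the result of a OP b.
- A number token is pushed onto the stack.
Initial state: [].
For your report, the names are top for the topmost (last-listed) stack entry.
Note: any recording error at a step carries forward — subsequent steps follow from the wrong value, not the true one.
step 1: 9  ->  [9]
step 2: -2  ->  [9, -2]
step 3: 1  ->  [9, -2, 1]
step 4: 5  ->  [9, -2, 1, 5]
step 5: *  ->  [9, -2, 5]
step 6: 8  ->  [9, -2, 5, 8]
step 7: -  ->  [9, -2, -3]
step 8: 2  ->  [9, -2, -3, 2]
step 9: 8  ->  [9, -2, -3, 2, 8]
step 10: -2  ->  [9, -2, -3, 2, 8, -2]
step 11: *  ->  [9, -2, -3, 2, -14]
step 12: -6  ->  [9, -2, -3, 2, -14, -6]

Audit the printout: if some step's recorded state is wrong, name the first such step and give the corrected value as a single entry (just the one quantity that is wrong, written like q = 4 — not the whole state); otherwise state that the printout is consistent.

Recomputing the run from the initial state:
step 1: [9]
step 2: [9, -2]
step 3: [9, -2, 1]
step 4: [9, -2, 1, 5]
step 5: [9, -2, 5]
step 6: [9, -2, 5, 8]
step 7: [9, -2, -3]
step 8: [9, -2, -3, 2]
step 9: [9, -2, -3, 2, 8]
step 10: [9, -2, -3, 2, 8, -2]
step 11: [9, -2, -3, 2, -16]
step 12: [9, -2, -3, 2, -16, -6]
The first disagreement with the printout is at step 11, where the value should be top = -16.

step 11, top = -16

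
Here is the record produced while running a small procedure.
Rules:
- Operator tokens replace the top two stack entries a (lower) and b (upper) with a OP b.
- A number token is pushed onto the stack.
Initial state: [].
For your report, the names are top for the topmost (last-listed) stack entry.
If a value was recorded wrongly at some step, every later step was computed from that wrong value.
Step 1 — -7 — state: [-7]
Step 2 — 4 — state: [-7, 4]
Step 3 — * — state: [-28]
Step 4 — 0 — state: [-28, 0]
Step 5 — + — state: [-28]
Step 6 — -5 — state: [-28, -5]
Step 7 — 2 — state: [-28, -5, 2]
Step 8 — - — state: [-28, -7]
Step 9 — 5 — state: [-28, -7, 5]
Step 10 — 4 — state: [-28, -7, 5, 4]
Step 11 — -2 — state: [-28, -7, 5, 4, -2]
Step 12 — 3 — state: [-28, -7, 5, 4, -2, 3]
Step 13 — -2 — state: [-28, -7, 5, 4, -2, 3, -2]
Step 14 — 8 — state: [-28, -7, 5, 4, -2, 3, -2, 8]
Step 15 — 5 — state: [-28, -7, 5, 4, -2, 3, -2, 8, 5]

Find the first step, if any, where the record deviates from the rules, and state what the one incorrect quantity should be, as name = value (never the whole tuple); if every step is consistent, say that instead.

1. push -7: top = -7 (in agreement)
2. push 4: top = 4 (no discrepancy)
3. -7 * 4 = -28 (matches)
4. push 0: top = 0 (matches)
5. -28 + 0 = -28 (checks out)
6. push -5: top = -5 (same as recorded)
7. push 2: top = 2 (matches)
8. -5 - 2 = -7 (consistent with the record)
9. push 5: top = 5 (verified)
10. push 4: top = 4 (matches)
11. push -2: top = -2 (agrees with the record)
12. push 3: top = 3 (same as recorded)
13. push -2: top = -2 (consistent with the record)
14. push 8: top = 8 (verified)
15. push 5: top = 5 (confirmed correct)
All entries verified; no error found.

no error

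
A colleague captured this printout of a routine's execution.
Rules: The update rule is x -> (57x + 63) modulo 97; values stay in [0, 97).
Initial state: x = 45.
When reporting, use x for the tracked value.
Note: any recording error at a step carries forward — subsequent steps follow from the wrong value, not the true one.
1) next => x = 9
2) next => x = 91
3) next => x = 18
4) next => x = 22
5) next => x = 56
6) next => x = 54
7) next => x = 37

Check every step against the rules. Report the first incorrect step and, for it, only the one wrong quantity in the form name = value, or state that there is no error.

step 3, x = 12

Step 1: x = (57*45 + 63) mod 97 = 9 — same as recorded.
Step 2: x = (57*9 + 63) mod 97 = 91 — matches.
Step 3: x = (57*91 + 63) mod 97 = 12 — the recorded entry deviates here.
Conclusion: step 3 carries the first error; the entry should be x = 12.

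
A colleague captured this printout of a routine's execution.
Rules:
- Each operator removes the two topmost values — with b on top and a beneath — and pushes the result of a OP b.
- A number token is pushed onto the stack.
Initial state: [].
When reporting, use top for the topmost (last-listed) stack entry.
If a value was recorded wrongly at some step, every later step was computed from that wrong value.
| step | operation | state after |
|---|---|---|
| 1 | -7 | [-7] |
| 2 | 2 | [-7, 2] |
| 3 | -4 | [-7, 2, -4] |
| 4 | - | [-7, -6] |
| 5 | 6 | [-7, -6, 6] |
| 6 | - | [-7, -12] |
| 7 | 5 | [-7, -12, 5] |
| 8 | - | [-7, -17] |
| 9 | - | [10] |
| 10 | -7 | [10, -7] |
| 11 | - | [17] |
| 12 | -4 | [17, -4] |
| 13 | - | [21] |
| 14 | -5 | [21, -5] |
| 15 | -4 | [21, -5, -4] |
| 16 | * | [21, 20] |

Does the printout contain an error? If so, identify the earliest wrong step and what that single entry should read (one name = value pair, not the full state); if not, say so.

step 1: push -7: top = -7 -> in agreement
step 2: push 2: top = 2 -> exactly as logged
step 3: push -4: top = -4 -> no discrepancy
step 4: 2 - -4 = 6 -> the recorded entry deviates here
The audit stops at step 4: the recorded entry is wrong and should be top = 6.

step 4, top = 6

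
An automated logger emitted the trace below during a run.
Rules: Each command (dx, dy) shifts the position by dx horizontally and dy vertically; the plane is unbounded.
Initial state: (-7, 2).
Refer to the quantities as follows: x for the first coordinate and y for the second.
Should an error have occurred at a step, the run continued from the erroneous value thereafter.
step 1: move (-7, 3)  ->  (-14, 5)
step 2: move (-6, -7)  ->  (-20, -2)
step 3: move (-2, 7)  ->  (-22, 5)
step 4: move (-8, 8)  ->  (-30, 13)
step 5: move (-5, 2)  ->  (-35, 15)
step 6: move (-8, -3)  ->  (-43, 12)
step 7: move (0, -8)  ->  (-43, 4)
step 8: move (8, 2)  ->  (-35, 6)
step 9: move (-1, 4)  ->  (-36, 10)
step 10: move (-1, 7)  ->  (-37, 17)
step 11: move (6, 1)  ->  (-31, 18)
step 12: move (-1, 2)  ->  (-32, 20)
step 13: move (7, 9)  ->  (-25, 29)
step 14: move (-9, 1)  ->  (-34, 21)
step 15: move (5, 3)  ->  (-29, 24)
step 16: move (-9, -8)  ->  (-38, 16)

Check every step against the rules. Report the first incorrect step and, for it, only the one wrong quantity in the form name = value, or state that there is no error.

Step 1: x = -7 + (-7) = -14, y = 2 + (3) = 5 — agrees with the trace.
Step 2: x = -14 + (-6) = -20, y = 5 + (-7) = -2 — verified.
Step 3: x = -20 + (-2) = -22, y = -2 + (7) = 5 — in agreement.
Step 4: x = -22 + (-8) = -30, y = 5 + (8) = 13 — no discrepancy.
Step 5: x = -30 + (-5) = -35, y = 13 + (2) = 15 — checks out.
Step 6: x = -35 + (-8) = -43, y = 15 + (-3) = 12 — confirmed correct.
Step 7: x = -43 + (0) = -43, y = 12 + (-8) = 4 — consistent with the trace.
Step 8: x = -43 + (8) = -35, y = 4 + (2) = 6 — same as recorded.
Step 9: x = -35 + (-1) = -36, y = 6 + (4) = 10 — consistent with the trace.
Step 10: x = -36 + (-1) = -37, y = 10 + (7) = 17 — verified.
Step 11: x = -37 + (6) = -31, y = 17 + (1) = 18 — exactly as logged.
Step 12: x = -31 + (-1) = -32, y = 18 + (2) = 20 — in agreement.
Step 13: x = -32 + (7) = -25, y = 20 + (9) = 29 — consistent with the trace.
Step 14: x = -25 + (-9) = -34, y = 29 + (1) = 30 — not what was recorded.
First incorrect step: 14; the correct value is y = 30.

step 14, y = 30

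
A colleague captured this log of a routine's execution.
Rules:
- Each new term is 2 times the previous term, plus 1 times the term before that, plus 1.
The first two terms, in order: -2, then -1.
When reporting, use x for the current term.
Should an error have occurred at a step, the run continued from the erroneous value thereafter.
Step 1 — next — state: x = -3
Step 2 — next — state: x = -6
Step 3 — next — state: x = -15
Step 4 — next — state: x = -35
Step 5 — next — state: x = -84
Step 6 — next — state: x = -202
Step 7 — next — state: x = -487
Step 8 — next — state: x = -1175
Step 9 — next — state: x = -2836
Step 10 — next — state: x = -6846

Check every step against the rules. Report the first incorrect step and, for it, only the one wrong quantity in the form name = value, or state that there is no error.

step 3, x = -14

1. x = 2*(-1) + (1)*(-2) + (1) = -3 (matches)
2. x = 2*(-3) + (1)*(-1) + (1) = -6 (confirmed correct)
3. x = 2*(-6) + (1)*(-3) + (1) = -14 (the log disagrees here)
First deviation found at step 3; the corrected entry is x = -14.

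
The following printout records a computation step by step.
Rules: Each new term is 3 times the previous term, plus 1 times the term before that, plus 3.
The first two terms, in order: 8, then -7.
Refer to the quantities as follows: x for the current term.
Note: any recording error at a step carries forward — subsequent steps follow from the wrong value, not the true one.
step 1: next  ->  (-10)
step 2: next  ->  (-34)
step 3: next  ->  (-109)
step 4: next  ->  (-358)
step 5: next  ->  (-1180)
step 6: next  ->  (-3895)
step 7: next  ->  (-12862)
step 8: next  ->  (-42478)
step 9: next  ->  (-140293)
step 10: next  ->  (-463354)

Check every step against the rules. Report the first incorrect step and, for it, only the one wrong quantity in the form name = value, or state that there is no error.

1. x = 3*(-7) + (1)*(8) + (3) = -10 (confirmed correct)
2. x = 3*(-10) + (1)*(-7) + (3) = -34 (no discrepancy)
3. x = 3*(-34) + (1)*(-10) + (3) = -109 (no discrepancy)
4. x = 3*(-109) + (1)*(-34) + (3) = -358 (agrees with the printout)
5. x = 3*(-358) + (1)*(-109) + (3) = -1180 (agrees with the printout)
6. x = 3*(-1180) + (1)*(-358) + (3) = -3895 (verified)
7. x = 3*(-3895) + (1)*(-1180) + (3) = -12862 (verified)
8. x = 3*(-12862) + (1)*(-3895) + (3) = -42478 (exactly as logged)
9. x = 3*(-42478) + (1)*(-12862) + (3) = -140293 (same as recorded)
10. x = 3*(-140293) + (1)*(-42478) + (3) = -463354 (no discrepancy)
All entries verified; no error found.

no error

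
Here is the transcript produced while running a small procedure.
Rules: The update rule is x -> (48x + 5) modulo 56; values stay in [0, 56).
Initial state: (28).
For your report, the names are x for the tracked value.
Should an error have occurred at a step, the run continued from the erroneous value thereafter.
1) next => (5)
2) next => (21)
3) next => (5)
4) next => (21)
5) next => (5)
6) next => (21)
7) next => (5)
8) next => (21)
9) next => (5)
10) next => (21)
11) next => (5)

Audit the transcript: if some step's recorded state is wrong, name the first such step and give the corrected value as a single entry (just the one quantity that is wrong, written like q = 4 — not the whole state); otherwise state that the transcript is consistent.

Recomputing the run from the initial state:
step 1: x = 5
step 2: x = 21
step 3: x = 5
step 4: x = 21
step 5: x = 5
step 6: x = 21
step 7: x = 5
step 8: x = 21
step 9: x = 5
step 10: x = 21
step 11: x = 5
This matches the transcript at every step.

no error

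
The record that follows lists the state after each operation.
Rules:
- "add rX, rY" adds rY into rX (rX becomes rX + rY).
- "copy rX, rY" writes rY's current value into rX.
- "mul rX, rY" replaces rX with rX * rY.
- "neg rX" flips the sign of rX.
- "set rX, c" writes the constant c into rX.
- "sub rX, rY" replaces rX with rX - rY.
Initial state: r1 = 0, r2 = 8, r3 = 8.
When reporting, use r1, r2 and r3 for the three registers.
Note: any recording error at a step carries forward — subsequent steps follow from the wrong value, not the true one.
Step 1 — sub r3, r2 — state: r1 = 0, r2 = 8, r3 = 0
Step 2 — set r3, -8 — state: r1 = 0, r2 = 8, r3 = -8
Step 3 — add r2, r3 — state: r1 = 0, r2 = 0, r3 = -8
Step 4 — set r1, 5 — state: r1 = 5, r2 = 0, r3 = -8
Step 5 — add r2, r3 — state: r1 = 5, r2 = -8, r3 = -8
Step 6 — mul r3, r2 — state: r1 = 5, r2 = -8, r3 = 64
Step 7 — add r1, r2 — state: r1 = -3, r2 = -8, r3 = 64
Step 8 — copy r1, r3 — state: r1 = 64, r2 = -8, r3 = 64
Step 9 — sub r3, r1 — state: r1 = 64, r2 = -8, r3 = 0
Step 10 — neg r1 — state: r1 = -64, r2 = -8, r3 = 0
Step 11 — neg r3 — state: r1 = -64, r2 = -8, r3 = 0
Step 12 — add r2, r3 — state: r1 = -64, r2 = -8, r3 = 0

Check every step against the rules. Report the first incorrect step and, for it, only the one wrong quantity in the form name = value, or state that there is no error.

Recomputing the run from the initial state:
step 1: r1 = 0, r2 = 8, r3 = 0
step 2: r1 = 0, r2 = 8, r3 = -8
step 3: r1 = 0, r2 = 0, r3 = -8
step 4: r1 = 5, r2 = 0, r3 = -8
step 5: r1 = 5, r2 = -8, r3 = -8
step 6: r1 = 5, r2 = -8, r3 = 64
step 7: r1 = -3, r2 = -8, r3 = 64
step 8: r1 = 64, r2 = -8, r3 = 64
step 9: r1 = 64, r2 = -8, r3 = 0
step 10: r1 = -64, r2 = -8, r3 = 0
step 11: r1 = -64, r2 = -8, r3 = 0
step 12: r1 = -64, r2 = -8, r3 = 0
This matches the record at every step.

no error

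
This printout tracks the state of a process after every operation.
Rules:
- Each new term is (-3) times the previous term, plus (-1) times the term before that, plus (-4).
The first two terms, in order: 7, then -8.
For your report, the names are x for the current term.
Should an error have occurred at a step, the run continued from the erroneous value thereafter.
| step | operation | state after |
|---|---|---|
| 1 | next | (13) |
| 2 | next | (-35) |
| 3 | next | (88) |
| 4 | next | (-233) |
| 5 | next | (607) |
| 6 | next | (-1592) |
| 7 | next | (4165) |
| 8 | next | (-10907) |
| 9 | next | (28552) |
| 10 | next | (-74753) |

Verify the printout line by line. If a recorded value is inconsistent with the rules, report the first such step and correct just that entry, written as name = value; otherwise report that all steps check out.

no error

step 1: x = -3*(-8) + (-1)*(7) + (-4) = 13 -> no discrepancy
step 2: x = -3*(13) + (-1)*(-8) + (-4) = -35 -> confirmed correct
step 3: x = -3*(-35) + (-1)*(13) + (-4) = 88 -> consistent with the printout
step 4: x = -3*(88) + (-1)*(-35) + (-4) = -233 -> agrees with the printout
step 5: x = -3*(-233) + (-1)*(88) + (-4) = 607 -> matches
step 6: x = -3*(607) + (-1)*(-233) + (-4) = -1592 -> verified
step 7: x = -3*(-1592) + (-1)*(607) + (-4) = 4165 -> matches
step 8: x = -3*(4165) + (-1)*(-1592) + (-4) = -10907 -> agrees with the printout
step 9: x = -3*(-10907) + (-1)*(4165) + (-4) = 28552 -> consistent with the printout
step 10: x = -3*(28552) + (-1)*(-10907) + (-4) = -74753 -> verified
All steps check out; nothing to correct.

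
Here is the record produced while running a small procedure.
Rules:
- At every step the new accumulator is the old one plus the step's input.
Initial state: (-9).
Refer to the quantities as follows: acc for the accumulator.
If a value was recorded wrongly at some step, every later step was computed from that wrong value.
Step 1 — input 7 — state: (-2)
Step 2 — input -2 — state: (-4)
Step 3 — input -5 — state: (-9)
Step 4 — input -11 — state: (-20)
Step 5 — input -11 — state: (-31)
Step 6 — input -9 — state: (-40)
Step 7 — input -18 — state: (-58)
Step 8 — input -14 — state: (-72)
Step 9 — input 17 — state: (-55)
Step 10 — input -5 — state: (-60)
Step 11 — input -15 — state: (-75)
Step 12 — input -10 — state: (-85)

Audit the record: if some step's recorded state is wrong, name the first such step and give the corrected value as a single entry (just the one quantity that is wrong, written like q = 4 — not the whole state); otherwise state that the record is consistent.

Step 1: acc = -9 + 7 = -2 — checks out.
Step 2: acc = -2 + -2 = -4 — no discrepancy.
Step 3: acc = -4 + -5 = -9 — checks out.
Step 4: acc = -9 + -11 = -20 — matches.
Step 5: acc = -20 + -11 = -31 — confirmed correct.
Step 6: acc = -31 + -9 = -40 — confirmed correct.
Step 7: acc = -40 + -18 = -58 — in agreement.
Step 8: acc = -58 + -14 = -72 — confirmed correct.
Step 9: acc = -72 + 17 = -55 — checks out.
Step 10: acc = -55 + -5 = -60 — same as recorded.
Step 11: acc = -60 + -15 = -75 — exactly as logged.
Step 12: acc = -75 + -10 = -85 — exactly as logged.
No step deviates from the rules.

no error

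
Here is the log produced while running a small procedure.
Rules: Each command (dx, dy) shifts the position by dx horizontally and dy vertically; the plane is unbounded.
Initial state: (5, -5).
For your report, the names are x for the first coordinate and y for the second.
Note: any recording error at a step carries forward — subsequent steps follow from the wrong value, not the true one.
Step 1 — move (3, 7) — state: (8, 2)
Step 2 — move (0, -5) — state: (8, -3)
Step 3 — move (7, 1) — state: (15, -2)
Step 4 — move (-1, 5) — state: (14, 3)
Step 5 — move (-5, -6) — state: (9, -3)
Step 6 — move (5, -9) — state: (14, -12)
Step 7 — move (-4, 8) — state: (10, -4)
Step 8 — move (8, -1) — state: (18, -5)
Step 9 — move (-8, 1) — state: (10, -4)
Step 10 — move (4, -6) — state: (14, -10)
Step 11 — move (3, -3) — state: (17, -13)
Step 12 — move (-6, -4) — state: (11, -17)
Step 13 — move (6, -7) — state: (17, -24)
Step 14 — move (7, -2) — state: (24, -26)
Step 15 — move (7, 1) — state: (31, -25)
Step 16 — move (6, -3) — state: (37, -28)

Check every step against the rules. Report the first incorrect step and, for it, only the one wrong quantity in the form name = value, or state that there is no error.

step 1: x = 5 + (3) = 8, y = -5 + (7) = 2 -> in agreement
step 2: x = 8 + (0) = 8, y = 2 + (-5) = -3 -> exactly as logged
step 3: x = 8 + (7) = 15, y = -3 + (1) = -2 -> no discrepancy
step 4: x = 15 + (-1) = 14, y = -2 + (5) = 3 -> no discrepancy
step 5: x = 14 + (-5) = 9, y = 3 + (-6) = -3 -> exactly as logged
step 6: x = 9 + (5) = 14, y = -3 + (-9) = -12 -> consistent with the log
step 7: x = 14 + (-4) = 10, y = -12 + (8) = -4 -> no discrepancy
step 8: x = 10 + (8) = 18, y = -4 + (-1) = -5 -> confirmed correct
step 9: x = 18 + (-8) = 10, y = -5 + (1) = -4 -> no discrepancy
step 10: x = 10 + (4) = 14, y = -4 + (-6) = -10 -> same as recorded
step 11: x = 14 + (3) = 17, y = -10 + (-3) = -13 -> checks out
step 12: x = 17 + (-6) = 11, y = -13 + (-4) = -17 -> confirmed correct
step 13: x = 11 + (6) = 17, y = -17 + (-7) = -24 -> checks out
step 14: x = 17 + (7) = 24, y = -24 + (-2) = -26 -> confirmed correct
step 15: x = 24 + (7) = 31, y = -26 + (1) = -25 -> verified
step 16: x = 31 + (6) = 37, y = -25 + (-3) = -28 -> matches
No step deviates from the rules.

no error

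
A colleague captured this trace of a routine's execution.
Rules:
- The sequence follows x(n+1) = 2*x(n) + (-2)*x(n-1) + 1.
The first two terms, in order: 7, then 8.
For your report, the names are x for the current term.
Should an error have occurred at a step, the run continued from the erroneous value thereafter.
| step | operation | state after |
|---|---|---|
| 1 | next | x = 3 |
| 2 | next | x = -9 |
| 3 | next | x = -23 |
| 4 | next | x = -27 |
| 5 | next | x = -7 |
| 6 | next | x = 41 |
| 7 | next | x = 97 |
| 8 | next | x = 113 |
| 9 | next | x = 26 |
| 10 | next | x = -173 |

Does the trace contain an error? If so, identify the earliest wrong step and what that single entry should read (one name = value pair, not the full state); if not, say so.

step 9, x = 33

Step 1: x = 2*(8) + (-2)*(7) + (1) = 3 — confirmed correct.
Step 2: x = 2*(3) + (-2)*(8) + (1) = -9 — matches.
Step 3: x = 2*(-9) + (-2)*(3) + (1) = -23 — no discrepancy.
Step 4: x = 2*(-23) + (-2)*(-9) + (1) = -27 — consistent with the trace.
Step 5: x = 2*(-27) + (-2)*(-23) + (1) = -7 — consistent with the trace.
Step 6: x = 2*(-7) + (-2)*(-27) + (1) = 41 — verified.
Step 7: x = 2*(41) + (-2)*(-7) + (1) = 97 — verified.
Step 8: x = 2*(97) + (-2)*(41) + (1) = 113 — no discrepancy.
Step 9: x = 2*(113) + (-2)*(97) + (1) = 33 — not what was recorded.
The audit stops at step 9: the recorded entry is wrong and should be x = 33.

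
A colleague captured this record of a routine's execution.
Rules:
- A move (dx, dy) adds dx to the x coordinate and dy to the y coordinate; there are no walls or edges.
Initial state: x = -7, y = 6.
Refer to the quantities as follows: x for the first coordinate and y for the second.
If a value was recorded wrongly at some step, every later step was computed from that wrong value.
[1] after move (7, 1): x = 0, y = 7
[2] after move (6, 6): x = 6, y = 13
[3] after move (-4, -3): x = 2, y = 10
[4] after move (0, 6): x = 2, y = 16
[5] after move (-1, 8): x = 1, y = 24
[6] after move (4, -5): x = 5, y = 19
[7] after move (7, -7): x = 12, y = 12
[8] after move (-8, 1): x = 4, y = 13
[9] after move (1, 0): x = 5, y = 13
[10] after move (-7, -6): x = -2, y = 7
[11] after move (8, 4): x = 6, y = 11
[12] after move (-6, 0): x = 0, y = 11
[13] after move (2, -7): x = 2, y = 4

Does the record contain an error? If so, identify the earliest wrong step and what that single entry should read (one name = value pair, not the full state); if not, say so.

step 1: x = -7 + (7) = 0, y = 6 + (1) = 7 -> exactly as logged
step 2: x = 0 + (6) = 6, y = 7 + (6) = 13 -> same as recorded
step 3: x = 6 + (-4) = 2, y = 13 + (-3) = 10 -> verified
step 4: x = 2 + (0) = 2, y = 10 + (6) = 16 -> matches
step 5: x = 2 + (-1) = 1, y = 16 + (8) = 24 -> matches
step 6: x = 1 + (4) = 5, y = 24 + (-5) = 19 -> agrees with the record
step 7: x = 5 + (7) = 12, y = 19 + (-7) = 12 -> no discrepancy
step 8: x = 12 + (-8) = 4, y = 12 + (1) = 13 -> agrees with the record
step 9: x = 4 + (1) = 5, y = 13 + (0) = 13 -> matches
step 10: x = 5 + (-7) = -2, y = 13 + (-6) = 7 -> same as recorded
step 11: x = -2 + (8) = 6, y = 7 + (4) = 11 -> same as recorded
step 12: x = 6 + (-6) = 0, y = 11 + (0) = 11 -> in agreement
step 13: x = 0 + (2) = 2, y = 11 + (-7) = 4 -> verified
The whole run recomputes cleanly — no discrepancies.

no error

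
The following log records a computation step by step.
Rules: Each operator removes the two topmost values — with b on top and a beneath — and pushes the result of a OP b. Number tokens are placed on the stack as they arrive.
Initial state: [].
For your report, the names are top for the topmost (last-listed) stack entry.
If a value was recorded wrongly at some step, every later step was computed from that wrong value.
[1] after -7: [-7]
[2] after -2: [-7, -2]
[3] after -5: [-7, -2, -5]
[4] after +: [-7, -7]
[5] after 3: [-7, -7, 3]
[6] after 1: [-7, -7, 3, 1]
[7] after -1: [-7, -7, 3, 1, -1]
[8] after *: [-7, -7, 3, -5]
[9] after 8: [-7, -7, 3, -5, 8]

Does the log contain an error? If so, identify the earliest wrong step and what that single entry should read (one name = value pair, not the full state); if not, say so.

step 8, top = -1

step 1: push -7: top = -7 -> consistent with the log
step 2: push -2: top = -2 -> in agreement
step 3: push -5: top = -5 -> consistent with the log
step 4: -2 + -5 = -7 -> confirmed correct
step 5: push 3: top = 3 -> agrees with the log
step 6: push 1: top = 1 -> no discrepancy
step 7: push -1: top = -1 -> verified
step 8: 1 * -1 = -1 -> the entry is off here
So the first discrepancy is step 8, where the right value is top = -1.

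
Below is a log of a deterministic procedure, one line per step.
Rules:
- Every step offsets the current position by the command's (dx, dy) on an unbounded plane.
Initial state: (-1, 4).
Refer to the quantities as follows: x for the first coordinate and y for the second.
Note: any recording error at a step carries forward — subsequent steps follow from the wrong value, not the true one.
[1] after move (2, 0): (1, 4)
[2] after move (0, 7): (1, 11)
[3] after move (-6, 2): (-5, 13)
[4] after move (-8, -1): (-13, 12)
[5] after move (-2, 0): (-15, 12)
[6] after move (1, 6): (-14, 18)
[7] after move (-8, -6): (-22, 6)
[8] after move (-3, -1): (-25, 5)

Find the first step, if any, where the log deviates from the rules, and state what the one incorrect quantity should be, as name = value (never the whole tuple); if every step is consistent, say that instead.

step 7, y = 12

Recomputing the run from the initial state:
step 1: x = 1, y = 4
step 2: x = 1, y = 11
step 3: x = -5, y = 13
step 4: x = -13, y = 12
step 5: x = -15, y = 12
step 6: x = -14, y = 18
step 7: x = -22, y = 12
step 8: x = -25, y = 11
The first disagreement with the log is at step 7, where the value should be y = 12.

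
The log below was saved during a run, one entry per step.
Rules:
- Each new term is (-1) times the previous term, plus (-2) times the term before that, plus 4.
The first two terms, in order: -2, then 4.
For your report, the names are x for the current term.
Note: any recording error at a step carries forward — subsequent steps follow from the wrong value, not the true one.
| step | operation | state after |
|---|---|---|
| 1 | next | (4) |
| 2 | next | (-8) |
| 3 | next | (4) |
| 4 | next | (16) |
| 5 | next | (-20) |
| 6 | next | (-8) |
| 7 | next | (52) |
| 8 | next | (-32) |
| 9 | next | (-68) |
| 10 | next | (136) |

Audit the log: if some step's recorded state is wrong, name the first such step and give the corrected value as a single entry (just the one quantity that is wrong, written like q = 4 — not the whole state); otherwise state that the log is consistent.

1. x = -1*(4) + (-2)*(-2) + (4) = 4 (verified)
2. x = -1*(4) + (-2)*(4) + (4) = -8 (verified)
3. x = -1*(-8) + (-2)*(4) + (4) = 4 (no discrepancy)
4. x = -1*(4) + (-2)*(-8) + (4) = 16 (checks out)
5. x = -1*(16) + (-2)*(4) + (4) = -20 (confirmed correct)
6. x = -1*(-20) + (-2)*(16) + (4) = -8 (confirmed correct)
7. x = -1*(-8) + (-2)*(-20) + (4) = 52 (same as recorded)
8. x = -1*(52) + (-2)*(-8) + (4) = -32 (checks out)
9. x = -1*(-32) + (-2)*(52) + (4) = -68 (verified)
10. x = -1*(-68) + (-2)*(-32) + (4) = 136 (verified)
Every step is consistent.

no error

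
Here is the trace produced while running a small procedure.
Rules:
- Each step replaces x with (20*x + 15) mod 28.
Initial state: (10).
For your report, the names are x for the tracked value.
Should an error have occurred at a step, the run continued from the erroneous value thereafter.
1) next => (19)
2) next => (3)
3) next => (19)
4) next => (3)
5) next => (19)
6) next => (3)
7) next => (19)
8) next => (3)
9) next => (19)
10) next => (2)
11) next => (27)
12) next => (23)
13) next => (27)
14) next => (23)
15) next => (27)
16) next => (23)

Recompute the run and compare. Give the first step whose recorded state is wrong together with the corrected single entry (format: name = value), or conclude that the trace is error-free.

step 10, x = 3

step 1: x = (20*10 + 15) mod 28 = 19 -> same as recorded
step 2: x = (20*19 + 15) mod 28 = 3 -> matches
step 3: x = (20*3 + 15) mod 28 = 19 -> no discrepancy
step 4: x = (20*19 + 15) mod 28 = 3 -> verified
step 5: x = (20*3 + 15) mod 28 = 19 -> consistent with the trace
step 6: x = (20*19 + 15) mod 28 = 3 -> exactly as logged
step 7: x = (20*3 + 15) mod 28 = 19 -> no discrepancy
step 8: x = (20*19 + 15) mod 28 = 3 -> same as recorded
step 9: x = (20*3 + 15) mod 28 = 19 -> in agreement
step 10: x = (20*19 + 15) mod 28 = 3 -> the recorded entry deviates here
First incorrect step: 10; the correct value is x = 3.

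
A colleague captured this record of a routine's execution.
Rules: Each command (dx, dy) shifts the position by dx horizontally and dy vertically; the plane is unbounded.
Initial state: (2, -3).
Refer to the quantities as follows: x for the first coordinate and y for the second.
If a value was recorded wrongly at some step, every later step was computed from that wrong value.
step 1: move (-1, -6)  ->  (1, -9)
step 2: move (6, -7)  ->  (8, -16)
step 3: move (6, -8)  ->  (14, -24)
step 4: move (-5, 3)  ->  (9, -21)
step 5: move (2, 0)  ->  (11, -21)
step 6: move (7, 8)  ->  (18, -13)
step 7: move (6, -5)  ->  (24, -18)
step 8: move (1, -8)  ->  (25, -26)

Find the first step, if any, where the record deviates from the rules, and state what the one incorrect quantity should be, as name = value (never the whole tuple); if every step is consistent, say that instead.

step 1: x = 2 + (-1) = 1, y = -3 + (-6) = -9 -> checks out
step 2: x = 1 + (6) = 7, y = -9 + (-7) = -16 -> first mismatch against the record
The earliest wrong entry is at step 2: it should read x = 7.

step 2, x = 7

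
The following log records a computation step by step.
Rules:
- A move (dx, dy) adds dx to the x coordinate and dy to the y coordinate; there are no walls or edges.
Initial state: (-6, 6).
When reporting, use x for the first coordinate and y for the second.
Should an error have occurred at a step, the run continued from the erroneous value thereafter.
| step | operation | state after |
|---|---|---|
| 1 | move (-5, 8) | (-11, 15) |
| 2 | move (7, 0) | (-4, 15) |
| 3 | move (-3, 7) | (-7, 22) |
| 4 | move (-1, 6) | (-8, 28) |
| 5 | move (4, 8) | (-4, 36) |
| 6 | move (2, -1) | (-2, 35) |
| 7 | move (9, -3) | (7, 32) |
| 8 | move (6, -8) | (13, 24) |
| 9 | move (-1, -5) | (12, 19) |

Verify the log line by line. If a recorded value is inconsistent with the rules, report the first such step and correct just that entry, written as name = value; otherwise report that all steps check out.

step 1, y = 14

step 1: x = -6 + (-5) = -11, y = 6 + (8) = 14 -> not what was recorded
Conclusion: step 1 carries the first error; the entry should be y = 14.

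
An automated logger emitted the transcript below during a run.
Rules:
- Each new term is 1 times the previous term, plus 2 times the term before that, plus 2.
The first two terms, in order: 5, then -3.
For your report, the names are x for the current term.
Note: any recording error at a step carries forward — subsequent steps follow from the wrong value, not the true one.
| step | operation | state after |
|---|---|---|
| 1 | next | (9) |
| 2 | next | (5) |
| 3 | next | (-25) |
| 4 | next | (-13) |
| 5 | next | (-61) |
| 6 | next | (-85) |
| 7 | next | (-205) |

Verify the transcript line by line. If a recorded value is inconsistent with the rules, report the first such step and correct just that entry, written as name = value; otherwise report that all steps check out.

Recomputing the run from the initial state:
step 1: x = 9
step 2: x = 5
step 3: x = 25
step 4: x = 37
step 5: x = 89
step 6: x = 165
step 7: x = 345
The first disagreement with the transcript is at step 3, where the value should be x = 25.

step 3, x = 25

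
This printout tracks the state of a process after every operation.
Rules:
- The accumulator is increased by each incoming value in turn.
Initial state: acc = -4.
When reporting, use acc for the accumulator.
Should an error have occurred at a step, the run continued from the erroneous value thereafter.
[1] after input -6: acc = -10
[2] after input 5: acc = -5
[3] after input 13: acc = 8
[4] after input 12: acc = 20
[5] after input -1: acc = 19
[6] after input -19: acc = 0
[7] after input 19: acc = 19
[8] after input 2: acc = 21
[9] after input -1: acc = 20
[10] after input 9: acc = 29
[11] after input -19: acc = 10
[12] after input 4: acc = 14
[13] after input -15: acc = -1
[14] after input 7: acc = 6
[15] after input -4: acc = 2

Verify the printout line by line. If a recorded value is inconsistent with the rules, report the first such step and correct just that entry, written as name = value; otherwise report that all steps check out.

Step 1: acc = -4 + -6 = -10 — agrees with the printout.
Step 2: acc = -10 + 5 = -5 — consistent with the printout.
Step 3: acc = -5 + 13 = 8 — exactly as logged.
Step 4: acc = 8 + 12 = 20 — consistent with the printout.
Step 5: acc = 20 + -1 = 19 — no discrepancy.
Step 6: acc = 19 + -19 = 0 — in agreement.
Step 7: acc = 0 + 19 = 19 — checks out.
Step 8: acc = 19 + 2 = 21 — checks out.
Step 9: acc = 21 + -1 = 20 — matches.
Step 10: acc = 20 + 9 = 29 — matches.
Step 11: acc = 29 + -19 = 10 — checks out.
Step 12: acc = 10 + 4 = 14 — in agreement.
Step 13: acc = 14 + -15 = -1 — agrees with the printout.
Step 14: acc = -1 + 7 = 6 — exactly as logged.
Step 15: acc = 6 + -4 = 2 — confirmed correct.
All steps check out; nothing to correct.

no error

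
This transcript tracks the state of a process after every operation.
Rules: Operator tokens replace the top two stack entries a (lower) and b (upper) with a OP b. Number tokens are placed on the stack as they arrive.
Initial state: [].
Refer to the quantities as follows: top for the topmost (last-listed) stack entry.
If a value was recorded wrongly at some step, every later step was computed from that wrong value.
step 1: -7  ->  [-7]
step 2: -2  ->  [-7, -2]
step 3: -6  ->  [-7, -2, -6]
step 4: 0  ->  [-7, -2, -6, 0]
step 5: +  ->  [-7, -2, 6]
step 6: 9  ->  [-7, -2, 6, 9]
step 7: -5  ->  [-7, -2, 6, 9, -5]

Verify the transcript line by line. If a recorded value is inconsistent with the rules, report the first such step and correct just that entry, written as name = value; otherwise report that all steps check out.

Step 1: push -7: top = -7 — agrees with the transcript.
Step 2: push -2: top = -2 — checks out.
Step 3: push -6: top = -6 — consistent with the transcript.
Step 4: push 0: top = 0 — exactly as logged.
Step 5: -6 + 0 = -6 — this is not what the transcript shows.
So the first discrepancy is step 5, where the right value is top = -6.

step 5, top = -6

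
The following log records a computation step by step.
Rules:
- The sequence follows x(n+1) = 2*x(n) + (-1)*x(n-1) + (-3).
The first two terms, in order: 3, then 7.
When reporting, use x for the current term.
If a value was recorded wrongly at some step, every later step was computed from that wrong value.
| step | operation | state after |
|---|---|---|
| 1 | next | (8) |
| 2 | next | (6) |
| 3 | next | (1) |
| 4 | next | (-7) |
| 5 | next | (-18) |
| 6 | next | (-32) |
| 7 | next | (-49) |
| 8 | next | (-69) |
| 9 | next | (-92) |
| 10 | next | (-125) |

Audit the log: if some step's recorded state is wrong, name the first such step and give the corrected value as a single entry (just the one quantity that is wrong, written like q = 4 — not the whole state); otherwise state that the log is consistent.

step 10, x = -118

Recomputing the run from the initial state:
step 1: x = 8
step 2: x = 6
step 3: x = 1
step 4: x = -7
step 5: x = -18
step 6: x = -32
step 7: x = -49
step 8: x = -69
step 9: x = -92
step 10: x = -118
The first disagreement with the log is at step 10, where the value should be x = -118.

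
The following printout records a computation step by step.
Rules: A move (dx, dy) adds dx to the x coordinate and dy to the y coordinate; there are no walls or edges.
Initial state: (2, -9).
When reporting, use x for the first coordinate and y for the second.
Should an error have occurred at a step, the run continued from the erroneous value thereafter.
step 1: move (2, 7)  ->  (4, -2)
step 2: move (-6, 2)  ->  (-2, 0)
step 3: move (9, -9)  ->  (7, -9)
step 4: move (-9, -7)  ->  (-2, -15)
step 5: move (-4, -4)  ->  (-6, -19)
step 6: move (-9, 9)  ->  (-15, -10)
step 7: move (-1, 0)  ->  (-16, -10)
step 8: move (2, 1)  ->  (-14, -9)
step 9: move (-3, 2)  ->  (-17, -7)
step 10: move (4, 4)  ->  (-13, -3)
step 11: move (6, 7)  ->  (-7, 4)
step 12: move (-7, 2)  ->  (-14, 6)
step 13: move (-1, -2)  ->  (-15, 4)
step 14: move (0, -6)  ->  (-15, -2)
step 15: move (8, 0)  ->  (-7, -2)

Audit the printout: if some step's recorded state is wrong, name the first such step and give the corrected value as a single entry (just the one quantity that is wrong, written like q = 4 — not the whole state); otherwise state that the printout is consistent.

step 4, y = -16

step 1: x = 2 + (2) = 4, y = -9 + (7) = -2 -> no discrepancy
step 2: x = 4 + (-6) = -2, y = -2 + (2) = 0 -> matches
step 3: x = -2 + (9) = 7, y = 0 + (-9) = -9 -> no discrepancy
step 4: x = 7 + (-9) = -2, y = -9 + (-7) = -16 -> the printout has a different value
First deviation found at step 4; the corrected entry is y = -16.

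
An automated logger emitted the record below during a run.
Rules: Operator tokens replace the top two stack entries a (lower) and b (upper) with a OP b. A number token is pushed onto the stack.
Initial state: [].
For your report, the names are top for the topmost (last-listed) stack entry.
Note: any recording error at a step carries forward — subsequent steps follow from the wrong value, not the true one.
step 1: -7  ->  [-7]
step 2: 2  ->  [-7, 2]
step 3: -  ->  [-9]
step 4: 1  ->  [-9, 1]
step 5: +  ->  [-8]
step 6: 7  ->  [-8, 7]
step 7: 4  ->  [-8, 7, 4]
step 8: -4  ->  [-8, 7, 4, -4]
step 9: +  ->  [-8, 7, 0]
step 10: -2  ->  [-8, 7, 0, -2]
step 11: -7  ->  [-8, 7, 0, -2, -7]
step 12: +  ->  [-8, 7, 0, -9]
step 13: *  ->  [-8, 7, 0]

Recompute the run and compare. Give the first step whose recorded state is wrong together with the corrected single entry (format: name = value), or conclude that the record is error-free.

Step 1: push -7: top = -7 — checks out.
Step 2: push 2: top = 2 — matches.
Step 3: -7 - 2 = -9 — agrees with the record.
Step 4: push 1: top = 1 — checks out.
Step 5: -9 + 1 = -8 — consistent with the record.
Step 6: push 7: top = 7 — matches.
Step 7: push 4: top = 4 — in agreement.
Step 8: push -4: top = -4 — matches.
Step 9: 4 + -4 = 0 — exactly as logged.
Step 10: push -2: top = -2 — verified.
Step 11: push -7: top = -7 — exactly as logged.
Step 12: -2 + -7 = -9 — checks out.
Step 13: 0 * -9 = 0 — checks out.
Each recorded entry agrees with the recomputation.

no error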